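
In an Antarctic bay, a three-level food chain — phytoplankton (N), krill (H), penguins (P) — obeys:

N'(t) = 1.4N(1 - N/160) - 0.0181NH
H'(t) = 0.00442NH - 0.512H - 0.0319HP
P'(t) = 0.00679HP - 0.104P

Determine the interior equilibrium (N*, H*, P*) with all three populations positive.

N* ≈ 128, H* ≈ 15.3, P* ≈ 1.73

From dP/dt = 0: 0.00679H* = 0.104, so H* = 15.3.
From dN/dt = 0: 1.4(1 - N*/160) = 0.0181·15.3, giving N* = 160·(1 - 0.198) = 128.
From dH/dt = 0: 0.00442·128 - 0.512 = 0.0319P*, so P* = 0.0552/0.0319 = 1.73.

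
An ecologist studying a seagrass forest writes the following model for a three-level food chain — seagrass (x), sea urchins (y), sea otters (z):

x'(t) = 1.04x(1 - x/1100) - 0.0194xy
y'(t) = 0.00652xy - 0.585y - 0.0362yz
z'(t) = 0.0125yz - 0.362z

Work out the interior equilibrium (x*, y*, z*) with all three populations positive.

x* ≈ 506, y* ≈ 29, z* ≈ 74.9

From dz/dt = 0: 0.0125y* = 0.362, so y* = 29.
From dx/dt = 0: 1.04(1 - x*/1100) = 0.0194·29, giving x* = 1100·(1 - 0.54) = 506.
From dy/dt = 0: 0.00652·506 - 0.585 = 0.0362z*, so z* = 2.71/0.0362 = 74.9.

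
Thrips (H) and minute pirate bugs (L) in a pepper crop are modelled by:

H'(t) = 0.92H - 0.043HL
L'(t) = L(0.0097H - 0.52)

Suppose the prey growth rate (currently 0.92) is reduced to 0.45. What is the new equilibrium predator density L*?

L* ≈ 10.5

At the interior fixed point, setting dH/dt = 0 with H > 0 fixes L* = (prey growth rate)/(HL coefficient) — independent of the other coefficients.
With the change, L* = 0.45/0.043 = 10.5; it falls from 21.4.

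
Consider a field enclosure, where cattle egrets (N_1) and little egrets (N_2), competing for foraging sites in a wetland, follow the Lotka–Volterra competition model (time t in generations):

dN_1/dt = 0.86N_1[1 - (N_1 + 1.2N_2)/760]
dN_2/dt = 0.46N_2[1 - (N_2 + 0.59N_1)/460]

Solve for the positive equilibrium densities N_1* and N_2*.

Setting both brackets to zero gives the nullclines N_1 + 1.2N_2 = 760 and 0.59N_1 + N_2 = 460.
Substituting N_2 = 460 - 0.59N_1 into the first: N_1(1 - 1.2·0.59) = 760 - 1.2·460.
So N_1* = 208/0.292 = 712, and then N_2* = 460 - 0.59·712 = 39.7.

N_1* ≈ 712, N_2* ≈ 39.7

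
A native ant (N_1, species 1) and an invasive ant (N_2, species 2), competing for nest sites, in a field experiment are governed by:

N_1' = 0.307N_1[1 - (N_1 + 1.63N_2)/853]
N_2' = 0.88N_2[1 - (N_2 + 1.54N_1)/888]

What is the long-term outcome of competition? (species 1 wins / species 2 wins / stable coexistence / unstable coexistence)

unstable coexistence (outcome depends on initial conditions)

Compare the nullcline intercepts: K1/α12 = 853/1.63 = 523 < K2 = 888; K2/α21 = 888/1.54 = 577 < K1 = 853.
Since both are reversed, neither can invade when rare; the interior point is a saddle.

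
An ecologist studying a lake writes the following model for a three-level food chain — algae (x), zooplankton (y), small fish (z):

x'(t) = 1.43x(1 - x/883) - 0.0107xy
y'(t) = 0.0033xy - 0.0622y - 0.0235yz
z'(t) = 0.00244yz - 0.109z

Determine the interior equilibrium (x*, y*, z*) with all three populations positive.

x* ≈ 588, y* ≈ 44.7, z* ≈ 79.9

From dz/dt = 0: 0.00244y* = 0.109, so y* = 44.7.
From dx/dt = 0: 1.43(1 - x*/883) = 0.0107·44.7, giving x* = 883·(1 - 0.334) = 588.
From dy/dt = 0: 0.0033·588 - 0.0622 = 0.0235z*, so z* = 1.88/0.0235 = 79.9.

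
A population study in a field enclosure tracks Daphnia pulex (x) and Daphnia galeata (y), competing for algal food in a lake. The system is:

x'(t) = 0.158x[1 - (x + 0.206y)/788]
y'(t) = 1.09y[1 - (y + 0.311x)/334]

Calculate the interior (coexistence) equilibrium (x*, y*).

Setting both brackets to zero gives the nullclines x + 0.206y = 788 and 0.311x + y = 334.
Substituting y = 334 - 0.311x into the first: x(1 - 0.206·0.311) = 788 - 0.206·334.
So x* = 719/0.936 = 768, and then y* = 334 - 0.311·768 = 95.

x* ≈ 768, y* ≈ 95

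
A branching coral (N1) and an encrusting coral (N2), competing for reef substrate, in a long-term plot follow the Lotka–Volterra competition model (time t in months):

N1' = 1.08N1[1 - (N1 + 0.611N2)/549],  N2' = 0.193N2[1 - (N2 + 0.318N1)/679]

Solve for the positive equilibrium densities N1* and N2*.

N1* ≈ 166, N2* ≈ 626

Setting both brackets to zero gives the nullclines N1 + 0.611N2 = 549 and 0.318N1 + N2 = 679.
Substituting N2 = 679 - 0.318N1 into the first: N1(1 - 0.611·0.318) = 549 - 0.611·679.
So N1* = 134/0.806 = 166, and then N2* = 679 - 0.318·166 = 626.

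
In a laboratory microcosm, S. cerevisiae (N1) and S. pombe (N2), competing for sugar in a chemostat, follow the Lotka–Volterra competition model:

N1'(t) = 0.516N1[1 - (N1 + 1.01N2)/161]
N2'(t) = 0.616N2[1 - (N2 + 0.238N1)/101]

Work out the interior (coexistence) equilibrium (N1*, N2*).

N1* ≈ 77.7, N2* ≈ 82.5

Setting both brackets to zero gives the nullclines N1 + 1.01N2 = 161 and 0.238N1 + N2 = 101.
Substituting N2 = 101 - 0.238N1 into the first: N1(1 - 1.01·0.238) = 161 - 1.01·101.
So N1* = 59/0.76 = 77.7, and then N2* = 101 - 0.238·77.7 = 82.5.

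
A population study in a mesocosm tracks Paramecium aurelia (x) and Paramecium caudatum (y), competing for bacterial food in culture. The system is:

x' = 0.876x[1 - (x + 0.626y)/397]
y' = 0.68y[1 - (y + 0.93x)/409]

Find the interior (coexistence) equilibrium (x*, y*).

Setting both brackets to zero gives the nullclines x + 0.626y = 397 and 0.93x + y = 409.
Substituting y = 409 - 0.93x into the first: x(1 - 0.626·0.93) = 397 - 0.626·409.
So x* = 141/0.418 = 337, and then y* = 409 - 0.93·337 = 95.2.

x* ≈ 337, y* ≈ 95.2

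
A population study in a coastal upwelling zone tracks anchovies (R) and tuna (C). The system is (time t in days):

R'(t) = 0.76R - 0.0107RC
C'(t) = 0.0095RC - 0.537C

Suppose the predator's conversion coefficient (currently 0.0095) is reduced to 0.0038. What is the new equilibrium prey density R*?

At the interior fixed point, setting dC/dt = 0 with C > 0 fixes R* = (predator death rate)/(RC coefficient) — independent of the other coefficients.
With the change, R* = 0.537/0.0038 = 141; it rises from 56.5.

R* ≈ 141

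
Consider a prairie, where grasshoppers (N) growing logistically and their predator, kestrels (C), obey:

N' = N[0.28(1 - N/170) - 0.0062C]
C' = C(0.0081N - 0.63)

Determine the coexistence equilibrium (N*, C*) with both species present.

From dC/dt = 0 with C > 0: 0.0081N* = 0.63, so N* = 77.8.
Substitute into dN/dt = 0: 0.28(1 - 77.8/170) = 0.0062C*.
The bracket is 0.542, giving C* = 0.152/0.0062 = 24.5.

N* ≈ 77.8, C* ≈ 24.5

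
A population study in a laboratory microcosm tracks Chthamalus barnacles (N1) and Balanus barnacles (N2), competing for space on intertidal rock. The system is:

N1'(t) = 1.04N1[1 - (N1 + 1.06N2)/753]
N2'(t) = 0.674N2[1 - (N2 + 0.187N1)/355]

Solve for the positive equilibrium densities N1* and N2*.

N1* ≈ 470, N2* ≈ 267

Setting both brackets to zero gives the nullclines N1 + 1.06N2 = 753 and 0.187N1 + N2 = 355.
Substituting N2 = 355 - 0.187N1 into the first: N1(1 - 1.06·0.187) = 753 - 1.06·355.
So N1* = 377/0.802 = 470, and then N2* = 355 - 0.187·470 = 267.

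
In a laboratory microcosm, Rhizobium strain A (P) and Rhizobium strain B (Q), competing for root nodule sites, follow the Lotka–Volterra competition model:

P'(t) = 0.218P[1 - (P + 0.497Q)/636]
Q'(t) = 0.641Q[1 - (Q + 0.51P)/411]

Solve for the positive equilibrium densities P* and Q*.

Setting both brackets to zero gives the nullclines P + 0.497Q = 636 and 0.51P + Q = 411.
Substituting Q = 411 - 0.51P into the first: P(1 - 0.497·0.51) = 636 - 0.497·411.
So P* = 432/0.747 = 578, and then Q* = 411 - 0.51·578 = 116.

P* ≈ 578, Q* ≈ 116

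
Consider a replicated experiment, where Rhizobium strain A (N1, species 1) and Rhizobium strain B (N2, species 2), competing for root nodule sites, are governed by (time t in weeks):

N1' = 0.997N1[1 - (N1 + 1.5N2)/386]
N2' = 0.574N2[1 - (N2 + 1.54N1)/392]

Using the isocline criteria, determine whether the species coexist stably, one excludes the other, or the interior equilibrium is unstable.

unstable coexistence (outcome depends on initial conditions)

Compare the nullcline intercepts: K1/α12 = 386/1.5 = 257 < K2 = 392; K2/α21 = 392/1.54 = 255 < K1 = 386.
Since both are reversed, neither can invade when rare; the interior point is a saddle.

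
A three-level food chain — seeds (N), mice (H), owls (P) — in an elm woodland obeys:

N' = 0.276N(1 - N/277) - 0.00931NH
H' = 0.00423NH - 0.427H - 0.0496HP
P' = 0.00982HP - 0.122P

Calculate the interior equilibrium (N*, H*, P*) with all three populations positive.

From dP/dt = 0: 0.00982H* = 0.122, so H* = 12.4.
From dN/dt = 0: 0.276(1 - N*/277) = 0.00931·12.4, giving N* = 277·(1 - 0.419) = 161.
From dH/dt = 0: 0.00423·161 - 0.427 = 0.0496P*, so P* = 0.254/0.0496 = 5.11.

N* ≈ 161, H* ≈ 12.4, P* ≈ 5.11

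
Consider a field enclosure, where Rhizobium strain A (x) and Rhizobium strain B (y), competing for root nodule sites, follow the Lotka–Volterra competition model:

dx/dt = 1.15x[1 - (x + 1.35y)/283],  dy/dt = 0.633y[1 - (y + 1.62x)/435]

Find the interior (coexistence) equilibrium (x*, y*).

Setting both brackets to zero gives the nullclines x + 1.35y = 283 and 1.62x + y = 435.
Substituting y = 435 - 1.62x into the first: x(1 - 1.35·1.62) = 283 - 1.35·435.
So x* = -304/-1.19 = 256, and then y* = 435 - 1.62·256 = 19.8.

x* ≈ 256, y* ≈ 19.8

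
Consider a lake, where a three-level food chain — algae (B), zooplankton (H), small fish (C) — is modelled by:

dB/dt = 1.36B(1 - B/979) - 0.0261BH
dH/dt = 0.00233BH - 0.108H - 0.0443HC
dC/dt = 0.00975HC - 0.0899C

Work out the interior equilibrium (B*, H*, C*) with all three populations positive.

B* ≈ 806, H* ≈ 9.22, C* ≈ 39.9

From dC/dt = 0: 0.00975H* = 0.0899, so H* = 9.22.
From dB/dt = 0: 1.36(1 - B*/979) = 0.0261·9.22, giving B* = 979·(1 - 0.177) = 806.
From dH/dt = 0: 0.00233·806 - 0.108 = 0.0443C*, so C* = 1.77/0.0443 = 39.9.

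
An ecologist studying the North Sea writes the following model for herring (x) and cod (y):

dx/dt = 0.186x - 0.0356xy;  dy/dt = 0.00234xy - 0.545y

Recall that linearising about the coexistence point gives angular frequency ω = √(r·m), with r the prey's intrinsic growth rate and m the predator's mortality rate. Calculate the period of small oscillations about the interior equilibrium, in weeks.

T ≈ 19.7 weeks

Here r = 0.186 and m = 0.545, so r·m = 0.101.
ω = √0.101 = 0.318 per week, hence T = 2π/ω ≈ 19.7 weeks.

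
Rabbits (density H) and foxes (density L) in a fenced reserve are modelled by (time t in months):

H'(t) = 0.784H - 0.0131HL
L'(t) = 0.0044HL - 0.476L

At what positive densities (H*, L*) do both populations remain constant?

H* ≈ 108, L* ≈ 59.8

Set dL/dt = 0 with L > 0: 0.0044H - 0.476 = 0, so H* = 0.476/0.0044 = 108.
Set dH/dt = 0 with H > 0: 0.784 - 0.0131L = 0, so L* = 0.784/0.0131 = 59.8.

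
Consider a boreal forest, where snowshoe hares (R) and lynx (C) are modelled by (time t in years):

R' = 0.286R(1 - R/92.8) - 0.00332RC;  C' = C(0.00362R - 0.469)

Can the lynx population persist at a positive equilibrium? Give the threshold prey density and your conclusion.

The predator equation gives dC/dt > 0 only when R > 0.469/0.00362 = 130.
Without the predator, R → K = 92.8. Since 92.8 < 130, the predator cannot invade.

Threshold R = 130; K < 130, so no, the predator goes extinct.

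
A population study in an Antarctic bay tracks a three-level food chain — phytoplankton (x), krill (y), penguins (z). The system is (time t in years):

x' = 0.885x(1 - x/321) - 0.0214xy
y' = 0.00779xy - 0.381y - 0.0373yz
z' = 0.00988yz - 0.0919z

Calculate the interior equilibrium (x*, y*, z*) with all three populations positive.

x* ≈ 249, y* ≈ 9.3, z* ≈ 41.7

From dz/dt = 0: 0.00988y* = 0.0919, so y* = 9.3.
From dx/dt = 0: 0.885(1 - x*/321) = 0.0214·9.3, giving x* = 321·(1 - 0.225) = 249.
From dy/dt = 0: 0.00779·249 - 0.381 = 0.0373z*, so z* = 1.56/0.0373 = 41.7.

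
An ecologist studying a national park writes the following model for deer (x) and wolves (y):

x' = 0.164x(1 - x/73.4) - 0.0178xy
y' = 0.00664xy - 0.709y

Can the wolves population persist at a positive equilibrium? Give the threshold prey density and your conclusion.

The predator equation gives dy/dt > 0 only when x > 0.709/0.00664 = 107.
Without the predator, x → K = 73.4. Since 73.4 < 107, the predator cannot invade.

Threshold x = 107; K < 107, so no, the predator goes extinct.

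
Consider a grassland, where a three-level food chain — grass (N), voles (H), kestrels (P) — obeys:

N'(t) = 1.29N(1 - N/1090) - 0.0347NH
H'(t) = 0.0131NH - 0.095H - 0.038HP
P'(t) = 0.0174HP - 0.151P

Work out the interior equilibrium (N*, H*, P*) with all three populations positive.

N* ≈ 836, H* ≈ 8.68, P* ≈ 286

From dP/dt = 0: 0.0174H* = 0.151, so H* = 8.68.
From dN/dt = 0: 1.29(1 - N*/1090) = 0.0347·8.68, giving N* = 1090·(1 - 0.233) = 836.
From dH/dt = 0: 0.0131·836 - 0.095 = 0.038P*, so P* = 10.9/0.038 = 286.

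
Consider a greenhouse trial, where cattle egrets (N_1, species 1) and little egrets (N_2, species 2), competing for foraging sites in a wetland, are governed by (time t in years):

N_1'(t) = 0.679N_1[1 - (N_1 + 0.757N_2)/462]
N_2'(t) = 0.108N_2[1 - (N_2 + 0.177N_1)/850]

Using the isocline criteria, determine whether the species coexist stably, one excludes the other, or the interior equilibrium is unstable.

Compare the nullcline intercepts: K1/α12 = 462/0.757 = 610 < K2 = 850; K2/α21 = 850/0.177 = 4800 > K1 = 462.
Since the inequalities point opposite ways, species 2 can invade but species 1 cannot.

species 2 excludes species 1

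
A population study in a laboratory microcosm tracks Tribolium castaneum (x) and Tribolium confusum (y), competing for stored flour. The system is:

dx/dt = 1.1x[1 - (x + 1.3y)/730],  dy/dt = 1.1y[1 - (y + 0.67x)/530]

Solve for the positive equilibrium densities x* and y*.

x* ≈ 318, y* ≈ 317

Setting both brackets to zero gives the nullclines x + 1.3y = 730 and 0.67x + y = 530.
Substituting y = 530 - 0.67x into the first: x(1 - 1.3·0.67) = 730 - 1.3·530.
So x* = 41/0.129 = 318, and then y* = 530 - 0.67·318 = 317.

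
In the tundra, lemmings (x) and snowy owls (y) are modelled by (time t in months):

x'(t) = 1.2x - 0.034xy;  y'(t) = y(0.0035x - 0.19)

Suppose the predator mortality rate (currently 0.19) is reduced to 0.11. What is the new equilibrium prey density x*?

At the interior fixed point, setting dy/dt = 0 with y > 0 fixes x* = (predator death rate)/(xy coefficient) — independent of the other coefficients.
With the change, x* = 0.11/0.0035 = 31.4; it falls from 54.3.

x* ≈ 31.4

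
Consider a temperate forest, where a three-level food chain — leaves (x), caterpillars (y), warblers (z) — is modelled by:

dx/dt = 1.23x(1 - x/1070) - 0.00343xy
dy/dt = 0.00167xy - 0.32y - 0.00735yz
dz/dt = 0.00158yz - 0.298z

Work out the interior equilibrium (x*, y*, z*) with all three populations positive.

x* ≈ 507, y* ≈ 189, z* ≈ 71.7

From dz/dt = 0: 0.00158y* = 0.298, so y* = 189.
From dx/dt = 0: 1.23(1 - x*/1070) = 0.00343·189, giving x* = 1070·(1 - 0.526) = 507.
From dy/dt = 0: 0.00167·507 - 0.32 = 0.00735z*, so z* = 0.527/0.00735 = 71.7.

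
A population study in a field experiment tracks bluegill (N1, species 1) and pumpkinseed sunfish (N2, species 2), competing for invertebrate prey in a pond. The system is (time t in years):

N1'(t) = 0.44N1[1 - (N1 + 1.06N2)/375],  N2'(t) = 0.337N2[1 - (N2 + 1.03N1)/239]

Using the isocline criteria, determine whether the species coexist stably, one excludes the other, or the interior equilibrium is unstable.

species 1 excludes species 2

Compare the nullcline intercepts: K1/α12 = 375/1.06 = 354 > K2 = 239; K2/α21 = 239/1.03 = 232 < K1 = 375.
Since the inequalities point opposite ways, species 1 can invade but species 2 cannot.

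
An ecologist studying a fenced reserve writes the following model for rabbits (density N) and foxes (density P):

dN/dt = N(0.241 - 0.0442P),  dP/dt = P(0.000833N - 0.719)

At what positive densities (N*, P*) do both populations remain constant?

N* ≈ 863, P* ≈ 5.45

Set dP/dt = 0 with P > 0: 0.000833N - 0.719 = 0, so N* = 0.719/0.000833 = 863.
Set dN/dt = 0 with N > 0: 0.241 - 0.0442P = 0, so P* = 0.241/0.0442 = 5.45.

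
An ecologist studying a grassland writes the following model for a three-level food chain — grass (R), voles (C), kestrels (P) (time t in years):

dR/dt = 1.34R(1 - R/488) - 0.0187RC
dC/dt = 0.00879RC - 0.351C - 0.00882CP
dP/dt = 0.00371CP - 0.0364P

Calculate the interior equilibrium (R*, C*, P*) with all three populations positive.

From dP/dt = 0: 0.00371C* = 0.0364, so C* = 9.81.
From dR/dt = 0: 1.34(1 - R*/488) = 0.0187·9.81, giving R* = 488·(1 - 0.137) = 421.
From dC/dt = 0: 0.00879·421 - 0.351 = 0.00882P*, so P* = 3.35/0.00882 = 380.

R* ≈ 421, C* ≈ 9.81, P* ≈ 380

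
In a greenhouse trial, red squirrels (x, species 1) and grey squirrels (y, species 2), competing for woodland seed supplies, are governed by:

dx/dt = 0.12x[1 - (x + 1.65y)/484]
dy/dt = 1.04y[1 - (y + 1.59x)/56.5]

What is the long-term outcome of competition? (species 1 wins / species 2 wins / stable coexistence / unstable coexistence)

species 1 excludes species 2

Compare the nullcline intercepts: K1/α12 = 484/1.65 = 293 > K2 = 56.5; K2/α21 = 56.5/1.59 = 35.5 < K1 = 484.
Since the inequalities point opposite ways, species 1 can invade but species 2 cannot.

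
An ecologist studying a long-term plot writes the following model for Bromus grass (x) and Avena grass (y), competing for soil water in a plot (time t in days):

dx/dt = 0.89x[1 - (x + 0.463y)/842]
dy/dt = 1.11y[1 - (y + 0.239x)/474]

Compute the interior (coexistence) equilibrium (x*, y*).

x* ≈ 700, y* ≈ 307

Setting both brackets to zero gives the nullclines x + 0.463y = 842 and 0.239x + y = 474.
Substituting y = 474 - 0.239x into the first: x(1 - 0.463·0.239) = 842 - 0.463·474.
So x* = 623/0.889 = 700, and then y* = 474 - 0.239·700 = 307.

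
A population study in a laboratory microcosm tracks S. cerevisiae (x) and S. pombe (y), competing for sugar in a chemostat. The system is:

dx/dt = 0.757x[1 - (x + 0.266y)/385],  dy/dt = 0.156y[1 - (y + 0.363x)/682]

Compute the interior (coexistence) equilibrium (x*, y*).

x* ≈ 225, y* ≈ 600

Setting both brackets to zero gives the nullclines x + 0.266y = 385 and 0.363x + y = 682.
Substituting y = 682 - 0.363x into the first: x(1 - 0.266·0.363) = 385 - 0.266·682.
So x* = 204/0.903 = 225, and then y* = 682 - 0.363·225 = 600.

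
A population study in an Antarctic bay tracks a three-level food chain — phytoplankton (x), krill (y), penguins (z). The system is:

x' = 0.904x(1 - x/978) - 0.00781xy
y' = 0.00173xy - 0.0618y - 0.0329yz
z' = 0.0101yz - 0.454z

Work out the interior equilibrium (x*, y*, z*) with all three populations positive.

From dz/dt = 0: 0.0101y* = 0.454, so y* = 45.
From dx/dt = 0: 0.904(1 - x*/978) = 0.00781·45, giving x* = 978·(1 - 0.388) = 598.
From dy/dt = 0: 0.00173·598 - 0.0618 = 0.0329z*, so z* = 0.973/0.0329 = 29.6.

x* ≈ 598, y* ≈ 45, z* ≈ 29.6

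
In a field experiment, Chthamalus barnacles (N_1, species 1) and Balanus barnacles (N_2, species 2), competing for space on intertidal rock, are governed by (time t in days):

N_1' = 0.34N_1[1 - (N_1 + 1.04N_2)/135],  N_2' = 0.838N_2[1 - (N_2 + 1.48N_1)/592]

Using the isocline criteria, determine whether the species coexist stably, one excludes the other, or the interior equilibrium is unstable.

species 2 excludes species 1

Compare the nullcline intercepts: K1/α12 = 135/1.04 = 130 < K2 = 592; K2/α21 = 592/1.48 = 400 > K1 = 135.
Since the inequalities point opposite ways, species 2 can invade but species 1 cannot.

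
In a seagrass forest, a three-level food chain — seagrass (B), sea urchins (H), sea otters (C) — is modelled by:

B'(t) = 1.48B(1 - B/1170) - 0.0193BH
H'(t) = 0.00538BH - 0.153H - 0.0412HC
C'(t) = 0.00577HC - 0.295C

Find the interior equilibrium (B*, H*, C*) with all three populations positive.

B* ≈ 390, H* ≈ 51.1, C* ≈ 47.2

From dC/dt = 0: 0.00577H* = 0.295, so H* = 51.1.
From dB/dt = 0: 1.48(1 - B*/1170) = 0.0193·51.1, giving B* = 1170·(1 - 0.667) = 390.
From dH/dt = 0: 0.00538·390 - 0.153 = 0.0412C*, so C* = 1.94/0.0412 = 47.2.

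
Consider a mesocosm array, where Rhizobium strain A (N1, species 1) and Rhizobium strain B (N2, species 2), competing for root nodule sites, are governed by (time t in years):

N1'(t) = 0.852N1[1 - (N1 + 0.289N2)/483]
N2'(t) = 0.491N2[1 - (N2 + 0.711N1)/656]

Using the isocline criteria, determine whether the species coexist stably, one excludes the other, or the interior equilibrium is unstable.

Compare the nullcline intercepts: K1/α12 = 483/0.289 = 1670 > K2 = 656; K2/α21 = 656/0.711 = 923 > K1 = 483.
Since both inequalities hold, each species can invade when rare, so the interior equilibrium is stable.

stable coexistence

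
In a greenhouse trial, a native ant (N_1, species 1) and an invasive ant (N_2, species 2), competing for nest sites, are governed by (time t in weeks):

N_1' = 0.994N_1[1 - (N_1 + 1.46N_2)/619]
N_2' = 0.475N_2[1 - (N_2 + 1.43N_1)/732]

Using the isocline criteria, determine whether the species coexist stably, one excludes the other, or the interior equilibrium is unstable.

Compare the nullcline intercepts: K1/α12 = 619/1.46 = 424 < K2 = 732; K2/α21 = 732/1.43 = 512 < K1 = 619.
Since both are reversed, neither can invade when rare; the interior point is a saddle.

unstable coexistence (outcome depends on initial conditions)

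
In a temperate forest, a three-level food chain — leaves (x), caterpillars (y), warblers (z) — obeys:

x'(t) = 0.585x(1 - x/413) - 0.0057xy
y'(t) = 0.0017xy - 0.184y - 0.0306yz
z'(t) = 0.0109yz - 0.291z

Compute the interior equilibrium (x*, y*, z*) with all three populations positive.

x* ≈ 306, y* ≈ 26.7, z* ≈ 11

From dz/dt = 0: 0.0109y* = 0.291, so y* = 26.7.
From dx/dt = 0: 0.585(1 - x*/413) = 0.0057·26.7, giving x* = 413·(1 - 0.26) = 306.
From dy/dt = 0: 0.0017·306 - 0.184 = 0.0306z*, so z* = 0.335/0.0306 = 11.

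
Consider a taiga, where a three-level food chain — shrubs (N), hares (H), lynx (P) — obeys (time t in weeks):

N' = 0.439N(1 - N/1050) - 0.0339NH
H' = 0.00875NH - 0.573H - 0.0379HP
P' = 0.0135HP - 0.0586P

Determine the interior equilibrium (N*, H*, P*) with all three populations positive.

From dP/dt = 0: 0.0135H* = 0.0586, so H* = 4.34.
From dN/dt = 0: 0.439(1 - N*/1050) = 0.0339·4.34, giving N* = 1050·(1 - 0.335) = 698.
From dH/dt = 0: 0.00875·698 - 0.573 = 0.0379P*, so P* = 5.53/0.0379 = 146.

N* ≈ 698, H* ≈ 4.34, P* ≈ 146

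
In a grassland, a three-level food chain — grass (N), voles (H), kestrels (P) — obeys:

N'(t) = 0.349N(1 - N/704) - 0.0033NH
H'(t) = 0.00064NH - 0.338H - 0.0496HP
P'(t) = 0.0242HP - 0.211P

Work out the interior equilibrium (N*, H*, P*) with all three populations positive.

N* ≈ 646, H* ≈ 8.72, P* ≈ 1.52

From dP/dt = 0: 0.0242H* = 0.211, so H* = 8.72.
From dN/dt = 0: 0.349(1 - N*/704) = 0.0033·8.72, giving N* = 704·(1 - 0.0824) = 646.
From dH/dt = 0: 0.00064·646 - 0.338 = 0.0496P*, so P* = 0.0754/0.0496 = 1.52.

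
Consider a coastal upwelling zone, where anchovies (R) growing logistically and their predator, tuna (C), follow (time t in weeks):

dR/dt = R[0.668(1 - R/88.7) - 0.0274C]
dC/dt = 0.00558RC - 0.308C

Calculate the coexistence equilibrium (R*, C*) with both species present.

From dC/dt = 0 with C > 0: 0.00558R* = 0.308, so R* = 55.2.
Substitute into dR/dt = 0: 0.668(1 - 55.2/88.7) = 0.0274C*.
The bracket is 0.378, giving C* = 0.252/0.0274 = 9.21.

R* ≈ 55.2, C* ≈ 9.21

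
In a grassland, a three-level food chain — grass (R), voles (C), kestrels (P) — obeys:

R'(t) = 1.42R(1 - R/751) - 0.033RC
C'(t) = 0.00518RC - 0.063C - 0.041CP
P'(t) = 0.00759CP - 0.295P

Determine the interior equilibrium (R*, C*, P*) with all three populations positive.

From dP/dt = 0: 0.00759C* = 0.295, so C* = 38.9.
From dR/dt = 0: 1.42(1 - R*/751) = 0.033·38.9, giving R* = 751·(1 - 0.903) = 72.7.
From dC/dt = 0: 0.00518·72.7 - 0.063 = 0.041P*, so P* = 0.313/0.041 = 7.64.

R* ≈ 72.7, C* ≈ 38.9, P* ≈ 7.64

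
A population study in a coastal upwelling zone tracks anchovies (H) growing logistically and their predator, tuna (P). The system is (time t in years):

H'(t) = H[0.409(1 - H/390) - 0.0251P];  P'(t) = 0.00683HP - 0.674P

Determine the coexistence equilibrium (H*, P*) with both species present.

From dP/dt = 0 with P > 0: 0.00683H* = 0.674, so H* = 98.7.
Substitute into dH/dt = 0: 0.409(1 - 98.7/390) = 0.0251P*.
The bracket is 0.747, giving P* = 0.306/0.0251 = 12.2.

H* ≈ 98.7, P* ≈ 12.2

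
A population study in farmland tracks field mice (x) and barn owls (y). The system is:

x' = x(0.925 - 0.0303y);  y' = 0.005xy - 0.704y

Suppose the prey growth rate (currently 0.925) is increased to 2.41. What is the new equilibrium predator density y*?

y* ≈ 79.5

At the interior fixed point, setting dx/dt = 0 with x > 0 fixes y* = (prey growth rate)/(xy coefficient) — independent of the other coefficients.
With the change, y* = 2.41/0.0303 = 79.5; it rises from 30.5.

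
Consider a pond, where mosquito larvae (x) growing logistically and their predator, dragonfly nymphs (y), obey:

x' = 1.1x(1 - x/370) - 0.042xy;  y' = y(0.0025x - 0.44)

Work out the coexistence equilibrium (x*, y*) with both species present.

From dy/dt = 0 with y > 0: 0.0025x* = 0.44, so x* = 176.
Substitute into dx/dt = 0: 1.1(1 - 176/370) = 0.042y*.
The bracket is 0.524, giving y* = 0.577/0.042 = 13.7.

x* ≈ 176, y* ≈ 13.7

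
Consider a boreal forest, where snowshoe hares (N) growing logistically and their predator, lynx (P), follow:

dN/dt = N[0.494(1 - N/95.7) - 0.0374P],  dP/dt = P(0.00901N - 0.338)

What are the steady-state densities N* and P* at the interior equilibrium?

From dP/dt = 0 with P > 0: 0.00901N* = 0.338, so N* = 37.5.
Substitute into dN/dt = 0: 0.494(1 - 37.5/95.7) = 0.0374P*.
The bracket is 0.608, giving P* = 0.3/0.0374 = 8.03.

N* ≈ 37.5, P* ≈ 8.03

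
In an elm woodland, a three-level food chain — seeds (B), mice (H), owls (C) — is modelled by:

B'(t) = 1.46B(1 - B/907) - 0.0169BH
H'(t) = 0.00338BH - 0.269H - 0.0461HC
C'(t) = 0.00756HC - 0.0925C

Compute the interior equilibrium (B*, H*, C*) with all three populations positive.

From dC/dt = 0: 0.00756H* = 0.0925, so H* = 12.2.
From dB/dt = 0: 1.46(1 - B*/907) = 0.0169·12.2, giving B* = 907·(1 - 0.142) = 779.
From dH/dt = 0: 0.00338·779 - 0.269 = 0.0461C*, so C* = 2.36/0.0461 = 51.2.

B* ≈ 779, H* ≈ 12.2, C* ≈ 51.2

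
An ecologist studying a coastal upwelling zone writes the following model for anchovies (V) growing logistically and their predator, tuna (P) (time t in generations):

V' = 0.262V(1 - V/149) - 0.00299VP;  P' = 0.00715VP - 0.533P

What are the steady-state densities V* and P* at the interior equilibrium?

From dP/dt = 0 with P > 0: 0.00715V* = 0.533, so V* = 74.5.
Substitute into dV/dt = 0: 0.262(1 - 74.5/149) = 0.00299P*.
The bracket is 0.5, giving P* = 0.131/0.00299 = 43.8.

V* ≈ 74.5, P* ≈ 43.8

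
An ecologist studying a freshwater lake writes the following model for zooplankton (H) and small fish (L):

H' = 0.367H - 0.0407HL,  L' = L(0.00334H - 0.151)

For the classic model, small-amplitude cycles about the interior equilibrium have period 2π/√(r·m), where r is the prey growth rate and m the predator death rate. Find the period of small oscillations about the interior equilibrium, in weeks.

Here r = 0.367 and m = 0.151, so r·m = 0.0554.
ω = √0.0554 = 0.235 per week, hence T = 2π/ω ≈ 26.7 weeks.

T ≈ 26.7 weeks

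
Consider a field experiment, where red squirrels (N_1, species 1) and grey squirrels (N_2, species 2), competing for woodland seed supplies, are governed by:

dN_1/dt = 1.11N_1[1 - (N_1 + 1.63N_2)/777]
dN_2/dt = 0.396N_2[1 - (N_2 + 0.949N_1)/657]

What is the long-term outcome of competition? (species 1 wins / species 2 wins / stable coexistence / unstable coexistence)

Compare the nullcline intercepts: K1/α12 = 777/1.63 = 477 < K2 = 657; K2/α21 = 657/0.949 = 692 < K1 = 777.
Since both are reversed, neither can invade when rare; the interior point is a saddle.

unstable coexistence (outcome depends on initial conditions)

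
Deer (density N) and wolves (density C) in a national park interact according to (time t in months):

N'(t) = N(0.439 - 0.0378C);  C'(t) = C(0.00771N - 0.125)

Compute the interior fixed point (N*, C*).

N* ≈ 16.2, C* ≈ 11.6

Set dC/dt = 0 with C > 0: 0.00771N - 0.125 = 0, so N* = 0.125/0.00771 = 16.2.
Set dN/dt = 0 with N > 0: 0.439 - 0.0378C = 0, so C* = 0.439/0.0378 = 11.6.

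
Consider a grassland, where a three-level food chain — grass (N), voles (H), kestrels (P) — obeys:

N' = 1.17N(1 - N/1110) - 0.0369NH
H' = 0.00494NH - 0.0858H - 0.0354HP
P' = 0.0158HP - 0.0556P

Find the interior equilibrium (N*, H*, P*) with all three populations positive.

From dP/dt = 0: 0.0158H* = 0.0556, so H* = 3.52.
From dN/dt = 0: 1.17(1 - N*/1110) = 0.0369·3.52, giving N* = 1110·(1 - 0.111) = 987.
From dH/dt = 0: 0.00494·987 - 0.0858 = 0.0354P*, so P* = 4.79/0.0354 = 135.

N* ≈ 987, H* ≈ 3.52, P* ≈ 135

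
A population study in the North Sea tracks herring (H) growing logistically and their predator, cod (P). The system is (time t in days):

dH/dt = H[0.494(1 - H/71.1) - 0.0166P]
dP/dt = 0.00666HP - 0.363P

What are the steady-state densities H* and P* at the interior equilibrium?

From dP/dt = 0 with P > 0: 0.00666H* = 0.363, so H* = 54.5.
Substitute into dH/dt = 0: 0.494(1 - 54.5/71.1) = 0.0166P*.
The bracket is 0.233, giving P* = 0.115/0.0166 = 6.95.

H* ≈ 54.5, P* ≈ 6.95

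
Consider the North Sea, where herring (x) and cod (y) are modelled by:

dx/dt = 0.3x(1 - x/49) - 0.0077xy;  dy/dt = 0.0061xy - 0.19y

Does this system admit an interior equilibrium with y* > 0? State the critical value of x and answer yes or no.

The predator equation gives dy/dt > 0 only when x > 0.19/0.0061 = 31.1.
Without the predator, x → K = 49. Since 49 > 31.1, the predator can invade and persist.

Threshold x = 31.1; K > 31.1, so yes, the predator persists.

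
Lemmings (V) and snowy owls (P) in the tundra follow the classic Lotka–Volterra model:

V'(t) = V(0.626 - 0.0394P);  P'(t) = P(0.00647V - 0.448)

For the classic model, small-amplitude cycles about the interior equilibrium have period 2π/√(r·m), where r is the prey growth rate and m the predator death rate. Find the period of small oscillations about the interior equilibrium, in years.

T ≈ 11.9 years

Here r = 0.626 and m = 0.448, so r·m = 0.28.
ω = √0.28 = 0.53 per year, hence T = 2π/ω ≈ 11.9 years.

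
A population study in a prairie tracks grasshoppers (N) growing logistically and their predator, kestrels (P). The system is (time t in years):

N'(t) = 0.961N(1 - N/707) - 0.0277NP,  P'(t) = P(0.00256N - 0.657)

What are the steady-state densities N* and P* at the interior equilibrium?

From dP/dt = 0 with P > 0: 0.00256N* = 0.657, so N* = 257.
Substitute into dN/dt = 0: 0.961(1 - 257/707) = 0.0277P*.
The bracket is 0.637, giving P* = 0.612/0.0277 = 22.1.

N* ≈ 257, P* ≈ 22.1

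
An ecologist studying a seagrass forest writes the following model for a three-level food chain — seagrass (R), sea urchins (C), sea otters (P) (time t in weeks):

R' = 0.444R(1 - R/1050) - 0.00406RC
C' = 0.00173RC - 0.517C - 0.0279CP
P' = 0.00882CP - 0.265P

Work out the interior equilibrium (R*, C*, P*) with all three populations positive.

R* ≈ 762, C* ≈ 30, P* ≈ 28.7

From dP/dt = 0: 0.00882C* = 0.265, so C* = 30.
From dR/dt = 0: 0.444(1 - R*/1050) = 0.00406·30, giving R* = 1050·(1 - 0.275) = 762.
From dC/dt = 0: 0.00173·762 - 0.517 = 0.0279P*, so P* = 0.8/0.0279 = 28.7.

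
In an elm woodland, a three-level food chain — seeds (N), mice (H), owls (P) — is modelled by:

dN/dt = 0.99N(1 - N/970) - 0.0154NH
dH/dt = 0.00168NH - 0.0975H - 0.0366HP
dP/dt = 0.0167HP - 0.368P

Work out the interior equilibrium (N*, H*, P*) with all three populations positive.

N* ≈ 638, H* ≈ 22, P* ≈ 26.6

From dP/dt = 0: 0.0167H* = 0.368, so H* = 22.
From dN/dt = 0: 0.99(1 - N*/970) = 0.0154·22, giving N* = 970·(1 - 0.343) = 638.
From dH/dt = 0: 0.00168·638 - 0.0975 = 0.0366P*, so P* = 0.974/0.0366 = 26.6.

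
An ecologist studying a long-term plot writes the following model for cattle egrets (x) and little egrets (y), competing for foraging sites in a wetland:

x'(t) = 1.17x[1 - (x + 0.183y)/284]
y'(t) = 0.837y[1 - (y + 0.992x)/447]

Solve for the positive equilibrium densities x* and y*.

Setting both brackets to zero gives the nullclines x + 0.183y = 284 and 0.992x + y = 447.
Substituting y = 447 - 0.992x into the first: x(1 - 0.183·0.992) = 284 - 0.183·447.
So x* = 202/0.818 = 247, and then y* = 447 - 0.992·247 = 202.

x* ≈ 247, y* ≈ 202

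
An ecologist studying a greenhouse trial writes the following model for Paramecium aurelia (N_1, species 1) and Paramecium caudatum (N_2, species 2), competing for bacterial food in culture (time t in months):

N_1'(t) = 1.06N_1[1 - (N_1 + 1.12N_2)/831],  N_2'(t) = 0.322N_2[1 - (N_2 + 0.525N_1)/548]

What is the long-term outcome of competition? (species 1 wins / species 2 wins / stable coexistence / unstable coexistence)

Compare the nullcline intercepts: K1/α12 = 831/1.12 = 742 > K2 = 548; K2/α21 = 548/0.525 = 1040 > K1 = 831.
Since both inequalities hold, each species can invade when rare, so the interior equilibrium is stable.

stable coexistence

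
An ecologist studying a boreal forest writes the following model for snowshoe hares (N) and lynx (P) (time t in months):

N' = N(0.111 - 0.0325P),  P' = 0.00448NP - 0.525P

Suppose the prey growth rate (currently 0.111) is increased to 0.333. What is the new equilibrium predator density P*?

P* ≈ 10.2

At the interior fixed point, setting dN/dt = 0 with N > 0 fixes P* = (prey growth rate)/(NP coefficient) — independent of the other coefficients.
With the change, P* = 0.333/0.0325 = 10.2; it rises from 3.42.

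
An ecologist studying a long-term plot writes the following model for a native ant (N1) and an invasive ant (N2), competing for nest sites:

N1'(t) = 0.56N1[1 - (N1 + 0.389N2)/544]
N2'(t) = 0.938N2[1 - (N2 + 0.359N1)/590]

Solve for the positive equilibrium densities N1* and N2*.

N1* ≈ 366, N2* ≈ 459

Setting both brackets to zero gives the nullclines N1 + 0.389N2 = 544 and 0.359N1 + N2 = 590.
Substituting N2 = 590 - 0.359N1 into the first: N1(1 - 0.389·0.359) = 544 - 0.389·590.
So N1* = 314/0.86 = 366, and then N2* = 590 - 0.359·366 = 459.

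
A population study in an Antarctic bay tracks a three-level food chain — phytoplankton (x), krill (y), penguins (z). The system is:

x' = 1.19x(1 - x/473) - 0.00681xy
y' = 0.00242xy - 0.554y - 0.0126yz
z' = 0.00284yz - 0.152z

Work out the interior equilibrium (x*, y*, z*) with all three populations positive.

From dz/dt = 0: 0.00284y* = 0.152, so y* = 53.5.
From dx/dt = 0: 1.19(1 - x*/473) = 0.00681·53.5, giving x* = 473·(1 - 0.306) = 328.
From dy/dt = 0: 0.00242·328 - 0.554 = 0.0126z*, so z* = 0.24/0.0126 = 19.1.

x* ≈ 328, y* ≈ 53.5, z* ≈ 19.1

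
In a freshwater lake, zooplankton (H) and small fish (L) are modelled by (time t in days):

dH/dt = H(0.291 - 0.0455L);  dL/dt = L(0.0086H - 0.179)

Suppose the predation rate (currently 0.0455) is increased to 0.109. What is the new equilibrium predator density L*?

At the interior fixed point, setting dH/dt = 0 with H > 0 fixes L* = (prey growth rate)/(HL coefficient) — independent of the other coefficients.
With the change, L* = 0.291/0.109 = 2.67; it falls from 6.4.

L* ≈ 2.67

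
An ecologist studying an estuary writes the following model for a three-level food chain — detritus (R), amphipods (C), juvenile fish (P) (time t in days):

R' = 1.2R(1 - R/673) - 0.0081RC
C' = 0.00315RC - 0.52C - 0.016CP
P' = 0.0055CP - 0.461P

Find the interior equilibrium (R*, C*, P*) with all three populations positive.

From dP/dt = 0: 0.0055C* = 0.461, so C* = 83.8.
From dR/dt = 0: 1.2(1 - R*/673) = 0.0081·83.8, giving R* = 673·(1 - 0.566) = 292.
From dC/dt = 0: 0.00315·292 - 0.52 = 0.016P*, so P* = 0.401/0.016 = 25.

R* ≈ 292, C* ≈ 83.8, P* ≈ 25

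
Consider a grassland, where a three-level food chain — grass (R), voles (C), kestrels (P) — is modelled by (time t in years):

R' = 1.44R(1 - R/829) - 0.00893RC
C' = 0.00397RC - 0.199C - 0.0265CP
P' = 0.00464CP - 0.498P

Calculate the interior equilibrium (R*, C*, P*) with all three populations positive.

R* ≈ 277, C* ≈ 107, P* ≈ 34

From dP/dt = 0: 0.00464C* = 0.498, so C* = 107.
From dR/dt = 0: 1.44(1 - R*/829) = 0.00893·107, giving R* = 829·(1 - 0.666) = 277.
From dC/dt = 0: 0.00397·277 - 0.199 = 0.0265P*, so P* = 0.902/0.0265 = 34.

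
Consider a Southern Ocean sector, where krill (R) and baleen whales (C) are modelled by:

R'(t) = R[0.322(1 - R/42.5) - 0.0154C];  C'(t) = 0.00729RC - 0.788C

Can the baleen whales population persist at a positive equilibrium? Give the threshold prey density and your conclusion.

The predator equation gives dC/dt > 0 only when R > 0.788/0.00729 = 108.
Without the predator, R → K = 42.5. Since 42.5 < 108, the predator cannot invade.

Threshold R = 108; K < 108, so no, the predator goes extinct.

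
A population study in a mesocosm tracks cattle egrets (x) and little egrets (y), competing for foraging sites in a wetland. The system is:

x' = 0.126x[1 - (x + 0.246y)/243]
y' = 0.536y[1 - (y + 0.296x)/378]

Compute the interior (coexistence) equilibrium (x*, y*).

x* ≈ 162, y* ≈ 330

Setting both brackets to zero gives the nullclines x + 0.246y = 243 and 0.296x + y = 378.
Substituting y = 378 - 0.296x into the first: x(1 - 0.246·0.296) = 243 - 0.246·378.
So x* = 150/0.927 = 162, and then y* = 378 - 0.296·162 = 330.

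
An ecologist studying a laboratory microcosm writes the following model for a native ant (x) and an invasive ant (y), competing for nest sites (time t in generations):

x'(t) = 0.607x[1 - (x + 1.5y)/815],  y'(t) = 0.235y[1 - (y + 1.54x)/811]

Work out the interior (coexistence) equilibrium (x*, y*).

Setting both brackets to zero gives the nullclines x + 1.5y = 815 and 1.54x + y = 811.
Substituting y = 811 - 1.54x into the first: x(1 - 1.5·1.54) = 815 - 1.5·811.
So x* = -402/-1.31 = 306, and then y* = 811 - 1.54·306 = 339.

x* ≈ 306, y* ≈ 339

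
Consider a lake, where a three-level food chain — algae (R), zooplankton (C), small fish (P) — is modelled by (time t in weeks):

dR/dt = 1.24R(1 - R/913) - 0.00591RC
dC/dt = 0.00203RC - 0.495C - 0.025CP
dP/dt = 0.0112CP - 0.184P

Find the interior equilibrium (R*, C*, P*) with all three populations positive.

From dP/dt = 0: 0.0112C* = 0.184, so C* = 16.4.
From dR/dt = 0: 1.24(1 - R*/913) = 0.00591·16.4, giving R* = 913·(1 - 0.0783) = 842.
From dC/dt = 0: 0.00203·842 - 0.495 = 0.025P*, so P* = 1.21/0.025 = 48.5.

R* ≈ 842, C* ≈ 16.4, P* ≈ 48.5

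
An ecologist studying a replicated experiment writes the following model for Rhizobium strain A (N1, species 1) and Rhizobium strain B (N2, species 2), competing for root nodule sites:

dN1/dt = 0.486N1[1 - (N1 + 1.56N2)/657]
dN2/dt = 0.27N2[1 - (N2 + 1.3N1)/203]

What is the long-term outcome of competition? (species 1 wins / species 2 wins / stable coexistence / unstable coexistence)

species 1 excludes species 2

Compare the nullcline intercepts: K1/α12 = 657/1.56 = 421 > K2 = 203; K2/α21 = 203/1.3 = 156 < K1 = 657.
Since the inequalities point opposite ways, species 1 can invade but species 2 cannot.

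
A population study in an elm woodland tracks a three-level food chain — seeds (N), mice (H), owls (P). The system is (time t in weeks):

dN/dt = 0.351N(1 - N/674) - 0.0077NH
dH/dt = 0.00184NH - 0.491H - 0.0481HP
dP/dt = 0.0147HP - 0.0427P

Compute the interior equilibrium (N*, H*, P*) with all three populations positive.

N* ≈ 631, H* ≈ 2.9, P* ≈ 13.9

From dP/dt = 0: 0.0147H* = 0.0427, so H* = 2.9.
From dN/dt = 0: 0.351(1 - N*/674) = 0.0077·2.9, giving N* = 674·(1 - 0.0637) = 631.
From dH/dt = 0: 0.00184·631 - 0.491 = 0.0481P*, so P* = 0.67/0.0481 = 13.9.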